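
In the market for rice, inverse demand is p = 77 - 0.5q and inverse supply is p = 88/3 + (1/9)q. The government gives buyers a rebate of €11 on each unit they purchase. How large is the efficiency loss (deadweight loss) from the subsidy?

Pre-subsidy: 77 - 0.5q = 88/3 + (1/9)q gives q* = 78 and p* = 38.
With the rebate, buyers effectively pay pb = ps − 11, where ps is the price sellers receive.
On the curves, pb = 77 - 0.5q and ps = 88/3 + (1/9)q; the wedge ps − pb = 11 gives 88/3 + (1/9)q − (77 - 0.5q) = 11, so q' = 96.
Then pb = 77 − 0.5·96 = 29 and ps = 88/3 + (1/9)·96 = 40.
The subsidy expands output by 96 − 78 = 18 past the efficient level; on those units the gap between marginal cost and willingness to pay runs from 0 up to 11.
DWL = ½ × 11 × 18 = 99.

Deadweight loss = €99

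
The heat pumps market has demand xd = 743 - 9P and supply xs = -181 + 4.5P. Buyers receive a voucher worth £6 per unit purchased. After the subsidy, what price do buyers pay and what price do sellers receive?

Pre-subsidy: 743 - 9P = -181 + 4.5P gives P* = 616/9, x* = 127.
With the rebate, buyers effectively pay Pb = Ps − 6, where Ps is the price sellers receive.
Demand in terms of Ps becomes xd = 743 − 9(Ps − 6) = 797 - 9Ps. Setting this equal to supply: 797 - 9Ps = -181 + 4.5Ps, so Ps = 652/9.
Buyers pay Pb = 652/9 − 6 = 598/9; x' = -181 + 4.5·(652/9) = 145.

Buyers pay 598/9; sellers receive 652/9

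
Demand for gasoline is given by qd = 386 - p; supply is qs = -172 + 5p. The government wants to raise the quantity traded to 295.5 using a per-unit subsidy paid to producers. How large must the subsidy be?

Required subsidy s = 3 per unit

At q = 295.5, invert demand for the buyer price: pb = (386 − 295.5)/1 = 90.5; invert supply for the seller price: ps = (295.5 − (-172))/5 = 93.5.
The subsidy must fill the gap: s = ps − pb = 93.5 − 90.5 = 3.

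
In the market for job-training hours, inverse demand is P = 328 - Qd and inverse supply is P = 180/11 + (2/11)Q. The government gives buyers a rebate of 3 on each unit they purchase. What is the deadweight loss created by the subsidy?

Deadweight loss = 99/26

Pre-subsidy: 328 - Q = 180/11 + (2/11)Q gives Q* = 3428/13 and P* = 836/13.
With the rebate, buyers effectively pay Pb = Ps − 3, where Ps is the price sellers receive.
On the curves, Pb = 328 - Q and Ps = 180/11 + (2/11)Q; the wedge Ps − Pb = 3 gives 180/11 + (2/11)Q − (328 - Q) = 3, so Q' = 3461/13.
Then Pb = 328 − 1·(3461/13) = 803/13 and Ps = 180/11 + (2/11)·(3461/13) = 842/13.
The subsidy expands output by 3461/13 − 3428/13 = 33/13 past the efficient level; on those units the gap between marginal cost and willingness to pay runs from 0 up to 3.
DWL = ½ × 3 × 33/13 = 99/26.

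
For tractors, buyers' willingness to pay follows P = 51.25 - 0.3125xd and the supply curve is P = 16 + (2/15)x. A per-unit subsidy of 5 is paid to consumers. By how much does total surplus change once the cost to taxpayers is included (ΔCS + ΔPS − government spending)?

Net change in total surplus = -3000/107

Pre-subsidy: 51.25 - 0.3125x = 16 + (2/15)x gives x* = 8460/107 and P* = 2840/107.
With the rebate, buyers effectively pay Pb = Ps − 5, where Ps is the price sellers receive.
On the curves, Pb = 51.25 - 0.3125x and Ps = 16 + (2/15)x; the wedge Ps − Pb = 5 gives 16 + (2/15)x − (51.25 - 0.3125x) = 5, so x' = 9660/107.
Then Pb = 51.25 − 0.3125·(9660/107) = 2465/107 and Ps = 16 + (2/15)·(9660/107) = 3000/107.
ΔCS = ½(8460/107 + 9660/107)(2840/107 − 2465/107) = 3397500/11449; ΔPS = ½(8460/107 + 9660/107)(3000/107 − 2840/107) = 1449600/11449.
Government spending = 5 × 9660/107 = 48300/107.
Net change = 3397500/11449 + 1449600/11449 − 48300/107 = -3000/107. The loss equals the DWL triangle ½·5·1200/107.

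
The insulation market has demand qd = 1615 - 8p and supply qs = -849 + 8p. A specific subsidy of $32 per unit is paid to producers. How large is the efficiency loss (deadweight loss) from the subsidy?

Pre-subsidy: 1615 - 8p = -849 + 8p gives p* = 154, q* = 383.
With the subsidy, sellers receive ps = pb + 32 for each unit, where pb is the price buyers pay.
Supply in terms of pb becomes qs = -849 + 8(pb + 32) = -593 + 8pb. Setting this equal to demand: 1615 - 8pb = -593 + 8pb, so pb = 138.
Sellers receive ps = 138 + 32 = 170; q' = 1615 − 8·138 = 511.
The subsidy expands output by 511 − 383 = 128 past the efficient level; on those units the gap between marginal cost and willingness to pay runs from 0 up to 32.
DWL = ½ × 32 × 128 = 2048.

Deadweight loss = $2048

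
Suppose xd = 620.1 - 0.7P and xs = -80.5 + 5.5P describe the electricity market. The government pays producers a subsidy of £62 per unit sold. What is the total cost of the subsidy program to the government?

Pre-subsidy: 620.1 - 0.7P = -80.5 + 5.5P gives P* = 113, x* = 541.
With the subsidy, sellers receive Ps = Pb + 62 for each unit, where Pb is the price buyers pay.
Supply in terms of Pb becomes xs = -80.5 + 5.5(Pb + 62) = 260.5 + 5.5Pb. Setting this equal to demand: 620.1 - 0.7Pb = 260.5 + 5.5Pb, so Pb = 58.
Sellers receive Ps = 58 + 62 = 120; x' = 620.1 − 0.7·58 = 579.5.
Government outlay = subsidy × quantity = 62 × 579.5 = 35929.

Government cost = £35929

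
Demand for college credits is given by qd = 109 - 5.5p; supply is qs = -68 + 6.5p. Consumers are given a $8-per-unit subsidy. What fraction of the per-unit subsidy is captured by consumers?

Consumer share = 13/24

Pre-subsidy: 109 - 5.5p = -68 + 6.5p gives p* = 14.75, q* = 27.875.
With the rebate, buyers effectively pay pb = ps − 8, where ps is the price sellers receive.
Demand in terms of ps becomes qd = 109 − 5.5(ps − 8) = 153 - 5.5ps. Setting this equal to supply: 153 - 5.5ps = -68 + 6.5ps, so ps = 221/12.
Buyers pay pb = 221/12 − 8 = 125/12; q' = -68 + 6.5·(221/12) = 1241/24.
Buyers' price falls by p* − pb = 14.75 − 125/12 = 13/3; sellers' price rises by ps − p* = 221/12 − 14.75 = 11/3.
So consumers capture (13/3)/8 = 13/24 of each unit of subsidy.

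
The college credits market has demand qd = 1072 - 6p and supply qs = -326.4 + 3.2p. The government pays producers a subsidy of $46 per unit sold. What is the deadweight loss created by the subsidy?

Deadweight loss = $2208

Pre-subsidy: 1072 - 6p = -326.4 + 3.2p gives p* = 152, q* = 160.
With the subsidy, sellers receive ps = pb + 46 for each unit, where pb is the price buyers pay.
Supply in terms of pb becomes qs = -326.4 + 3.2(pb + 46) = -179.2 + 3.2pb. Setting this equal to demand: 1072 - 6pb = -179.2 + 3.2pb, so pb = 136.
Sellers receive ps = 136 + 46 = 182; q' = 1072 − 6·136 = 256.
The subsidy expands output by 256 − 160 = 96 past the efficient level; on those units the gap between marginal cost and willingness to pay runs from 0 up to 46.
DWL = ½ × 46 × 96 = 2208.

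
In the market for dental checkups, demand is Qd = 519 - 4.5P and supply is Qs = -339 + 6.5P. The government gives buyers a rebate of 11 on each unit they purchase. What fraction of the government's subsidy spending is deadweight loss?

Pre-subsidy: 519 - 4.5P = -339 + 6.5P gives P* = 78, Q* = 168.
With the rebate, buyers effectively pay Pb = Ps − 11, where Ps is the price sellers receive.
Demand in terms of Ps becomes Qd = 519 − 4.5(Ps − 11) = 568.5 - 4.5Ps. Setting this equal to supply: 568.5 - 4.5Ps = -339 + 6.5Ps, so Ps = 82.5.
Buyers pay Pb = 82.5 − 11 = 71.5; Q' = -339 + 6.5·82.5 = 197.25.
ΔCS = ½(168 + 197.25)(78 − 71.5) = 1187.0625; ΔPS = ½(168 + 197.25)(82.5 − 78) = 821.8125.
Government spending = 11 × 197.25 = 2169.75.
DWL = ½ × 11 × (197.25 − 168) = 160.875; fraction = 160.875 / 2169.75 = 39/526.

DWL / government spending = 39/526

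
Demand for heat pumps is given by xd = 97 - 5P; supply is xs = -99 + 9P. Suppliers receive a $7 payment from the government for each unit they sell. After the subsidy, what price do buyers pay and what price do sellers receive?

Pre-subsidy: 97 - 5P = -99 + 9P gives P* = 14, x* = 27.
With the subsidy, sellers receive Ps = Pb + 7 for each unit, where Pb is the price buyers pay.
Supply in terms of Pb becomes xs = -99 + 9(Pb + 7) = -36 + 9Pb. Setting this equal to demand: 97 - 5Pb = -36 + 9Pb, so Pb = 9.5.
Sellers receive Ps = 9.5 + 7 = 16.5; x' = 97 − 5·9.5 = 49.5.

Buyers pay $9.5; sellers receive $16.5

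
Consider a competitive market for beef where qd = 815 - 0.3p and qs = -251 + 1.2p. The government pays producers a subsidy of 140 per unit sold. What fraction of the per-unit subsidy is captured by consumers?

Consumer share = 0.8

Pre-subsidy: 815 - 0.3p = -251 + 1.2p gives p* = 2132/3, q* = 601.8.
With the subsidy, sellers receive ps = pb + 140 for each unit, where pb is the price buyers pay.
Supply in terms of pb becomes qs = -251 + 1.2(pb + 140) = -83 + 1.2pb. Setting this equal to demand: 815 - 0.3pb = -83 + 1.2pb, so pb = 1796/3.
Sellers receive ps = 1796/3 + 140 = 2216/3; q' = 815 − 0.3·(1796/3) = 635.4.
Buyers' price falls by p* − pb = 2132/3 − 1796/3 = 112; sellers' price rises by ps − p* = 2216/3 − 2132/3 = 28.
So consumers capture 112/140 = 0.8 of each unit of subsidy.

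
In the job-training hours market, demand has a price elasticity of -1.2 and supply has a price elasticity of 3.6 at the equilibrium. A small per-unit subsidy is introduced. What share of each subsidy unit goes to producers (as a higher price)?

Producer share = 0.25

For a small subsidy around the equilibrium, the benefit split depends on the relative slopes, which at a point are proportional to the elasticities.
Buyer share = εs/(εs + |εd|) = 3.6/(3.6 + 1.2) = 0.75; seller share = |εd|/(εs + |εd|) = 0.25.
So producers capture 0.25 of the subsidy.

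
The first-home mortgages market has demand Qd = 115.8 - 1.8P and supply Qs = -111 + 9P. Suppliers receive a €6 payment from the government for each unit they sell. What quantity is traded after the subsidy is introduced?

Pre-subsidy: 115.8 - 1.8P = -111 + 9P gives P* = 21, Q* = 78.
With the subsidy, sellers receive Ps = Pb + 6 for each unit, where Pb is the price buyers pay.
Supply in terms of Pb becomes Qs = -111 + 9(Pb + 6) = -57 + 9Pb. Setting this equal to demand: 115.8 - 1.8Pb = -57 + 9Pb, so Pb = 16.
Sellers receive Ps = 16 + 6 = 22; Q' = 115.8 − 1.8·16 = 87.

Q' = 87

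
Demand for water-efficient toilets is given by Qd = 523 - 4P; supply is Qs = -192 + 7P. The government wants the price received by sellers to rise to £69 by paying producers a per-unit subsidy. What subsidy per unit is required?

At a seller price of 69, quantity supplied is -192 + 7·69 = 291.
Buyers absorb 291 only when they pay Pb with 523 − 4·Pb = 291, i.e. Pb = 58.
s = Ps − Pb = 69 − 58 = 11.

Required subsidy s = £11 per unit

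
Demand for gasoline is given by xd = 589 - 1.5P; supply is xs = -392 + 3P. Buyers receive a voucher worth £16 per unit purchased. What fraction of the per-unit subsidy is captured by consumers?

Pre-subsidy: 589 - 1.5P = -392 + 3P gives P* = 218, x* = 262.
With the rebate, buyers effectively pay Pb = Ps − 16, where Ps is the price sellers receive.
Demand in terms of Ps becomes xd = 589 − 1.5(Ps − 16) = 613 - 1.5Ps. Setting this equal to supply: 613 - 1.5Ps = -392 + 3Ps, so Ps = 670/3.
Buyers pay Pb = 670/3 − 16 = 622/3; x' = -392 + 3·(670/3) = 278.
Buyers' price falls by P* − Pb = 218 − 622/3 = 32/3; sellers' price rises by Ps − P* = 670/3 − 218 = 16/3.
So consumers capture (32/3)/16 = 2/3 of each unit of subsidy.

Consumer share = 2/3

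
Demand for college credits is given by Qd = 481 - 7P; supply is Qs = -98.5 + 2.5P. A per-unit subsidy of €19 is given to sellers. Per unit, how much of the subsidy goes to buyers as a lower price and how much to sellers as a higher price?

Pre-subsidy: 481 - 7P = -98.5 + 2.5P gives P* = 61, Q* = 54.
With the subsidy, sellers receive Ps = Pb + 19 for each unit, where Pb is the price buyers pay.
Supply in terms of Pb becomes Qs = -98.5 + 2.5(Pb + 19) = -51 + 2.5Pb. Setting this equal to demand: 481 - 7Pb = -51 + 2.5Pb, so Pb = 56.
Sellers receive Ps = 56 + 19 = 75; Q' = 481 − 7·56 = 89.
Buyers' price falls by P* − Pb = 61 − 56 = 5; sellers' price rises by Ps − P* = 75 − 61 = 14.

Buyers gain €5 per unit; sellers gain €14 per unit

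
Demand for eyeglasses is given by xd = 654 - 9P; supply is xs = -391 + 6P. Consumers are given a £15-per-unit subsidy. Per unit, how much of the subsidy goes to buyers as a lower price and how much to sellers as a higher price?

Buyers gain £6 per unit; sellers gain £9 per unit

Pre-subsidy: 654 - 9P = -391 + 6P gives P* = 209/3, x* = 27.
With the rebate, buyers effectively pay Pb = Ps − 15, where Ps is the price sellers receive.
Demand in terms of Ps becomes xd = 654 − 9(Ps − 15) = 789 - 9Ps. Setting this equal to supply: 789 - 9Ps = -391 + 6Ps, so Ps = 236/3.
Buyers pay Pb = 236/3 − 15 = 191/3; x' = -391 + 6·(236/3) = 81.
Buyers' price falls by P* − Pb = 209/3 − 191/3 = 6; sellers' price rises by Ps − P* = 236/3 − 209/3 = 9.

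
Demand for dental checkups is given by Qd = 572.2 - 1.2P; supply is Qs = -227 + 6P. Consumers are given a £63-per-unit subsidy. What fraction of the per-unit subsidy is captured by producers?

Producer share = 1/6

Pre-subsidy: 572.2 - 1.2P = -227 + 6P gives P* = 111, Q* = 439.
With the rebate, buyers effectively pay Pb = Ps − 63, where Ps is the price sellers receive.
Demand in terms of Ps becomes Qd = 572.2 − 1.2(Ps − 63) = 647.8 - 1.2Ps. Setting this equal to supply: 647.8 - 1.2Ps = -227 + 6Ps, so Ps = 121.5.
Buyers pay Pb = 121.5 − 63 = 58.5; Q' = -227 + 6·121.5 = 502.
Buyers' price falls by P* − Pb = 111 − 58.5 = 52.5; sellers' price rises by Ps − P* = 121.5 − 111 = 10.5.
So producers capture 10.5/63 = 1/6 of each unit of subsidy.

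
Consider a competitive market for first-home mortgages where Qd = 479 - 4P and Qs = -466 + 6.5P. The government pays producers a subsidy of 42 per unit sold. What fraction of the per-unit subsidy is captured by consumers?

Pre-subsidy: 479 - 4P = -466 + 6.5P gives P* = 90, Q* = 119.
With the subsidy, sellers receive Ps = Pb + 42 for each unit, where Pb is the price buyers pay.
Supply in terms of Pb becomes Qs = -466 + 6.5(Pb + 42) = -193 + 6.5Pb. Setting this equal to demand: 479 - 4Pb = -193 + 6.5Pb, so Pb = 64.
Sellers receive Ps = 64 + 42 = 106; Q' = 479 − 4·64 = 223.
Buyers' price falls by P* − Pb = 90 − 64 = 26; sellers' price rises by Ps − P* = 106 − 90 = 16.
So consumers capture 26/42 = 13/21 of each unit of subsidy.

Consumer share = 13/21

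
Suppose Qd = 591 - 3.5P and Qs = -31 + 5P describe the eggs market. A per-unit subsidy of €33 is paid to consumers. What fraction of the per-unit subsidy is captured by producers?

Producer share = 7/17

Pre-subsidy: 591 - 3.5P = -31 + 5P gives P* = 1244/17, Q* = 5693/17.
With the rebate, buyers effectively pay Pb = Ps − 33, where Ps is the price sellers receive.
Demand in terms of Ps becomes Qd = 591 − 3.5(Ps − 33) = 706.5 - 3.5Ps. Setting this equal to supply: 706.5 - 3.5Ps = -31 + 5Ps, so Ps = 1475/17.
Buyers pay Pb = 1475/17 − 33 = 914/17; Q' = -31 + 5·(1475/17) = 6848/17.
Buyers' price falls by P* − Pb = 1244/17 − 914/17 = 330/17; sellers' price rises by Ps − P* = 1475/17 − 1244/17 = 231/17.
So producers capture (231/17)/33 = 7/17 of each unit of subsidy.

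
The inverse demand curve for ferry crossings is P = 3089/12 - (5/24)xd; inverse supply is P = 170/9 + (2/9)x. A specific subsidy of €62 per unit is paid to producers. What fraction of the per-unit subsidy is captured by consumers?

Pre-subsidy: 3089/12 - (5/24)x = 170/9 + (2/9)x gives x* = 554 and P* = 142.
With the subsidy, sellers receive Ps = Pb + 62 for each unit, where Pb is the price buyers pay.
On the curves, Pb = 3089/12 - (5/24)x and Ps = 170/9 + (2/9)x; the wedge Ps − Pb = 62 gives 170/9 + (2/9)x − (3089/12 - (5/24)x) = 62, so x' = 698.
Then Pb = 3089/12 − (5/24)·698 = 112 and Ps = 170/9 + (2/9)·698 = 174.
Buyers' price falls by P* − Pb = 142 − 112 = 30; sellers' price rises by Ps − P* = 174 − 142 = 32.
So consumers capture 30/62 = 15/31 of each unit of subsidy.

Consumer share = 15/31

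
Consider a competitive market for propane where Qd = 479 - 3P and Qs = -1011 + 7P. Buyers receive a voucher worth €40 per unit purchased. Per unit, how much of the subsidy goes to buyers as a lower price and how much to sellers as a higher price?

Pre-subsidy: 479 - 3P = -1011 + 7P gives P* = 149, Q* = 32.
With the rebate, buyers effectively pay Pb = Ps − 40, where Ps is the price sellers receive.
Demand in terms of Ps becomes Qd = 479 − 3(Ps − 40) = 599 - 3Ps. Setting this equal to supply: 599 - 3Ps = -1011 + 7Ps, so Ps = 161.
Buyers pay Pb = 161 − 40 = 121; Q' = -1011 + 7·161 = 116.
Buyers' price falls by P* − Pb = 149 − 121 = 28; sellers' price rises by Ps − P* = 161 − 149 = 12.

Buyers gain €28 per unit; sellers gain €12 per unit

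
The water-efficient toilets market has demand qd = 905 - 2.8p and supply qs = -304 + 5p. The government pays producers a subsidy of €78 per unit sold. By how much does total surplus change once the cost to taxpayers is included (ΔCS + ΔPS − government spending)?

Pre-subsidy: 905 - 2.8p = -304 + 5p gives p* = 155, q* = 471.
With the subsidy, sellers receive ps = pb + 78 for each unit, where pb is the price buyers pay.
Supply in terms of pb becomes qs = -304 + 5(pb + 78) = 86 + 5pb. Setting this equal to demand: 905 - 2.8pb = 86 + 5pb, so pb = 105.
Sellers receive ps = 105 + 78 = 183; q' = 905 − 2.8·105 = 611.
ΔCS = ½(471 + 611)(155 − 105) = 27050; ΔPS = ½(471 + 611)(183 − 155) = 15148.
Government spending = 78 × 611 = 47658.
Net change = 27050 + 15148 − 47658 = -5460. The loss equals the DWL triangle ½·78·140.

Net change in total surplus = -€5460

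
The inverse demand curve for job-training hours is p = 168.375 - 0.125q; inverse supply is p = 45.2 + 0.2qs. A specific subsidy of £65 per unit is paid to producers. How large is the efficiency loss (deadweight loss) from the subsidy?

Deadweight loss = £6500

Pre-subsidy: 168.375 - 0.125q = 45.2 + 0.2q gives q* = 379 and p* = 121.
With the subsidy, sellers receive ps = pb + 65 for each unit, where pb is the price buyers pay.
On the curves, pb = 168.375 - 0.125q and ps = 45.2 + 0.2q; the wedge ps − pb = 65 gives 45.2 + 0.2q − (168.375 - 0.125q) = 65, so q' = 579.
Then pb = 168.375 − 0.125·579 = 96 and ps = 45.2 + 0.2·579 = 161.
The subsidy expands output by 579 − 379 = 200 past the efficient level; on those units the gap between marginal cost and willingness to pay runs from 0 up to 65.
DWL = ½ × 65 × 200 = 6500.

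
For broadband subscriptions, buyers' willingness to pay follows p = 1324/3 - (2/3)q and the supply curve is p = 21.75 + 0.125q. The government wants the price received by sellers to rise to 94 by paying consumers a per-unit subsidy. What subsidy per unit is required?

Required subsidy s = 38 per unit

At a seller price of 94, quantity supplied is -174 + 8·94 = 578.
Buyers absorb 578 only when they pay pb = 1324/3 − (2/3)·578 = 56.
s = ps − pb = 94 − 56 = 38.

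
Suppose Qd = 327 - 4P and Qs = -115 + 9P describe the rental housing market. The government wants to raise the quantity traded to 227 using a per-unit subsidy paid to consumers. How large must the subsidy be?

At Q = 227, invert demand for the buyer price: Pb = (327 − 227)/4 = 25; invert supply for the seller price: Ps = (227 − (-115))/9 = 38.
The subsidy must fill the gap: s = Ps − Pb = 38 − 25 = 13.

Required subsidy s = 13 per unit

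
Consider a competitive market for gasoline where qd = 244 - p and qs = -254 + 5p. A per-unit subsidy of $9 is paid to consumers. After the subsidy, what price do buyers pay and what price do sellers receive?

Pre-subsidy: 244 - p = -254 + 5p gives p* = 83, q* = 161.
With the rebate, buyers effectively pay pb = ps − 9, where ps is the price sellers receive.
Demand in terms of ps becomes qd = 244 − 1(ps − 9) = 253 - ps. Setting this equal to supply: 253 - ps = -254 + 5ps, so ps = 84.5.
Buyers pay pb = 84.5 − 9 = 75.5; q' = -254 + 5·84.5 = 168.5.

Buyers pay $75.5; sellers receive $84.5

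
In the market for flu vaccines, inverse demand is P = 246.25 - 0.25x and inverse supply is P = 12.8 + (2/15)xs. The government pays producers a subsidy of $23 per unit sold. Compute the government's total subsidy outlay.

Pre-subsidy: 246.25 - 0.25x = 12.8 + (2/15)x gives x* = 609 and P* = 94.
With the subsidy, sellers receive Ps = Pb + 23 for each unit, where Pb is the price buyers pay.
On the curves, Pb = 246.25 - 0.25x and Ps = 12.8 + (2/15)x; the wedge Ps − Pb = 23 gives 12.8 + (2/15)x − (246.25 - 0.25x) = 23, so x' = 669.
Then Pb = 246.25 − 0.25·669 = 79 and Ps = 12.8 + (2/15)·669 = 102.
Government outlay = subsidy × quantity = 23 × 669 = 15387.

Government cost = $15387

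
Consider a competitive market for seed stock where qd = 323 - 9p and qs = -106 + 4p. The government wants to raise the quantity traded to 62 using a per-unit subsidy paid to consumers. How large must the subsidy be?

Required subsidy s = 13 per unit

At q = 62, invert demand for the buyer price: pb = (323 − 62)/9 = 29; invert supply for the seller price: ps = (62 − (-106))/4 = 42.
The subsidy must fill the gap: s = ps − pb = 42 − 29 = 13.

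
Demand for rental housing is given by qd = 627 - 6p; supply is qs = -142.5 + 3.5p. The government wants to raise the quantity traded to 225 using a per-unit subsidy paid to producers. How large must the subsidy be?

At q = 225, invert demand for the buyer price: pb = (627 − 225)/6 = 67; invert supply for the seller price: ps = (225 − (-142.5))/3.5 = 105.
The subsidy must fill the gap: s = ps − pb = 105 − 67 = 38.

Required subsidy s = 38 per unit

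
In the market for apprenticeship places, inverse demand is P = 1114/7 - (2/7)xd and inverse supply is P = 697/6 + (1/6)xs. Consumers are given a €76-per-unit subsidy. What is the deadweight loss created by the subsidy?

Pre-subsidy: 1114/7 - (2/7)x = 697/6 + (1/6)x gives x* = 95 and P* = 132.
With the rebate, buyers effectively pay Pb = Ps − 76, where Ps is the price sellers receive.
On the curves, Pb = 1114/7 - (2/7)x and Ps = 697/6 + (1/6)x; the wedge Ps − Pb = 76 gives 697/6 + (1/6)x − (1114/7 - (2/7)x) = 76, so x' = 263.
Then Pb = 1114/7 − (2/7)·263 = 84 and Ps = 697/6 + (1/6)·263 = 160.
The subsidy expands output by 263 − 95 = 168 past the efficient level; on those units the gap between marginal cost and willingness to pay runs from 0 up to 76.
DWL = ½ × 76 × 168 = 6384.

Deadweight loss = €6384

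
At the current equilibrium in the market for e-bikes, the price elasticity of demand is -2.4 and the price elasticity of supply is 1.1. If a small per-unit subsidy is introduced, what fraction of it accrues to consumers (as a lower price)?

Consumer share = 11/35

For a small subsidy around the equilibrium, the benefit split depends on the relative slopes, which at a point are proportional to the elasticities.
Buyer share = εs/(εs + |εd|) = 1.1/(1.1 + 2.4) = 11/35; seller share = |εd|/(εs + |εd|) = 24/35.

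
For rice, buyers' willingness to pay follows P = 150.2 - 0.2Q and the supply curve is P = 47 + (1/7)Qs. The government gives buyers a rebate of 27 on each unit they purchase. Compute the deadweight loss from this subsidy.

Pre-subsidy: 150.2 - 0.2Q = 47 + (1/7)Q gives Q* = 301 and P* = 90.
With the rebate, buyers effectively pay Pb = Ps − 27, where Ps is the price sellers receive.
On the curves, Pb = 150.2 - 0.2Q and Ps = 47 + (1/7)Q; the wedge Ps − Pb = 27 gives 47 + (1/7)Q − (150.2 - 0.2Q) = 27, so Q' = 379.75.
Then Pb = 150.2 − 0.2·379.75 = 74.25 and Ps = 47 + (1/7)·379.75 = 101.25.
The subsidy expands output by 379.75 − 301 = 78.75 past the efficient level; on those units the gap between marginal cost and willingness to pay runs from 0 up to 27.
DWL = ½ × 27 × 78.75 = 1063.125.

Deadweight loss = 1063.125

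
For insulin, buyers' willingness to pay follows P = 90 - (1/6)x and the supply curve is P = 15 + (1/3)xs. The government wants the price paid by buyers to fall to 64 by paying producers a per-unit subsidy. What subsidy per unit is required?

Required subsidy s = 3 per unit

At a buyer price of 64, quantity demanded is 540 − 6·64 = 156.
Sellers supply 156 only when they receive Ps = 15 + (1/3)·156 = 67.
s = Ps − Pb = 67 − 64 = 3.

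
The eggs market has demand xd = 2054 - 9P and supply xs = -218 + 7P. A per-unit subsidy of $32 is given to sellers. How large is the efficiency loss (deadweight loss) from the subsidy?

Pre-subsidy: 2054 - 9P = -218 + 7P gives P* = 142, x* = 776.
With the subsidy, sellers receive Ps = Pb + 32 for each unit, where Pb is the price buyers pay.
Supply in terms of Pb becomes xs = -218 + 7(Pb + 32) = 6 + 7Pb. Setting this equal to demand: 2054 - 9Pb = 6 + 7Pb, so Pb = 128.
Sellers receive Ps = 128 + 32 = 160; x' = 2054 − 9·128 = 902.
The subsidy expands output by 902 − 776 = 126 past the efficient level; on those units the gap between marginal cost and willingness to pay runs from 0 up to 32.
DWL = ½ × 32 × 126 = 2016.

Deadweight loss = $2016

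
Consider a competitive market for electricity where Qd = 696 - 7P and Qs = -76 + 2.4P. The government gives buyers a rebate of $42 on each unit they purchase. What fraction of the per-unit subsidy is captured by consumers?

Consumer share = 12/47

Pre-subsidy: 696 - 7P = -76 + 2.4P gives P* = 3860/47, Q* = 5692/47.
With the rebate, buyers effectively pay Pb = Ps − 42, where Ps is the price sellers receive.
Demand in terms of Ps becomes Qd = 696 − 7(Ps − 42) = 990 - 7Ps. Setting this equal to supply: 990 - 7Ps = -76 + 2.4Ps, so Ps = 5330/47.
Buyers pay Pb = 5330/47 − 42 = 3356/47; Q' = -76 + 2.4·(5330/47) = 9220/47.
Buyers' price falls by P* − Pb = 3860/47 − 3356/47 = 504/47; sellers' price rises by Ps − P* = 5330/47 − 3860/47 = 1470/47.
So consumers capture (504/47)/42 = 12/47 of each unit of subsidy.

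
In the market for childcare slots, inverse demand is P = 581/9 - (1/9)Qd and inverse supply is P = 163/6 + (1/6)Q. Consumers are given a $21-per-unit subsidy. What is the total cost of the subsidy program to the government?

Government cost = $4414.2

Pre-subsidy: 581/9 - (1/9)Q = 163/6 + (1/6)Q gives Q* = 134.6 and P* = 49.6.
With the rebate, buyers effectively pay Pb = Ps − 21, where Ps is the price sellers receive.
On the curves, Pb = 581/9 - (1/9)Q and Ps = 163/6 + (1/6)Q; the wedge Ps − Pb = 21 gives 163/6 + (1/6)Q − (581/9 - (1/9)Q) = 21, so Q' = 210.2.
Then Pb = 581/9 − (1/9)·210.2 = 41.2 and Ps = 163/6 + (1/6)·210.2 = 62.2.
Government outlay = subsidy × quantity = 21 × 210.2 = 4414.2.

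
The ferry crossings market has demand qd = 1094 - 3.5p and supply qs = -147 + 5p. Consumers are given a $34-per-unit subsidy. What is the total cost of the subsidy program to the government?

Government cost = $22202

Pre-subsidy: 1094 - 3.5p = -147 + 5p gives p* = 146, q* = 583.
With the rebate, buyers effectively pay pb = ps − 34, where ps is the price sellers receive.
Demand in terms of ps becomes qd = 1094 − 3.5(ps − 34) = 1213 - 3.5ps. Setting this equal to supply: 1213 - 3.5ps = -147 + 5ps, so ps = 160.
Buyers pay pb = 160 − 34 = 126; q' = -147 + 5·160 = 653.
Government outlay = subsidy × quantity = 34 × 653 = 22202.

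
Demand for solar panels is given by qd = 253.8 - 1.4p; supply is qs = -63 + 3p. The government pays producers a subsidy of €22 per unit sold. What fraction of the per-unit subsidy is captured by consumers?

Pre-subsidy: 253.8 - 1.4p = -63 + 3p gives p* = 72, q* = 153.
With the subsidy, sellers receive ps = pb + 22 for each unit, where pb is the price buyers pay.
Supply in terms of pb becomes qs = -63 + 3(pb + 22) = 3 + 3pb. Setting this equal to demand: 253.8 - 1.4pb = 3 + 3pb, so pb = 57.
Sellers receive ps = 57 + 22 = 79; q' = 253.8 − 1.4·57 = 174.
Buyers' price falls by p* − pb = 72 − 57 = 15; sellers' price rises by ps − p* = 79 − 72 = 7.
So consumers capture 15/22 = 15/22 of each unit of subsidy.

Consumer share = 15/22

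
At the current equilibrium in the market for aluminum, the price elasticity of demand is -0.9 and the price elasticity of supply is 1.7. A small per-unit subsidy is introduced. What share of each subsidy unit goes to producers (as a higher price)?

Producer share = 9/26

For a small subsidy around the equilibrium, the benefit split depends on the relative slopes, which at a point are proportional to the elasticities.
Buyer share = εs/(εs + |εd|) = 1.7/(1.7 + 0.9) = 17/26; seller share = |εd|/(εs + |εd|) = 9/26.
So producers capture 9/26 of the subsidy.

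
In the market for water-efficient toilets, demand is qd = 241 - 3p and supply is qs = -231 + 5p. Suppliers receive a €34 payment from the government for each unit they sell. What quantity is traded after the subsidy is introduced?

q' = 127.75

Pre-subsidy: 241 - 3p = -231 + 5p gives p* = 59, q* = 64.
With the subsidy, sellers receive ps = pb + 34 for each unit, where pb is the price buyers pay.
Supply in terms of pb becomes qs = -231 + 5(pb + 34) = -61 + 5pb. Setting this equal to demand: 241 - 3pb = -61 + 5pb, so pb = 37.75.
Sellers receive ps = 37.75 + 34 = 71.75; q' = 241 − 3·37.75 = 127.75.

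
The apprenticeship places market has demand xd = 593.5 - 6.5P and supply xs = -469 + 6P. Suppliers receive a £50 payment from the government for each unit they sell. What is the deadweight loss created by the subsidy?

Deadweight loss = £3900

Pre-subsidy: 593.5 - 6.5P = -469 + 6P gives P* = 85, x* = 41.
With the subsidy, sellers receive Ps = Pb + 50 for each unit, where Pb is the price buyers pay.
Supply in terms of Pb becomes xs = -469 + 6(Pb + 50) = -169 + 6Pb. Setting this equal to demand: 593.5 - 6.5Pb = -169 + 6Pb, so Pb = 61.
Sellers receive Ps = 61 + 50 = 111; x' = 593.5 − 6.5·61 = 197.
The subsidy expands output by 197 − 41 = 156 past the efficient level; on those units the gap between marginal cost and willingness to pay runs from 0 up to 50.
DWL = ½ × 50 × 156 = 3900.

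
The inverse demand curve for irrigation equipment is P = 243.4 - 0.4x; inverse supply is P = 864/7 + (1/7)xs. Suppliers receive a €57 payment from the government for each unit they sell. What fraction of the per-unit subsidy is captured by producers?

Producer share = 5/19

Pre-subsidy: 243.4 - 0.4x = 864/7 + (1/7)x gives x* = 221 and P* = 155.
With the subsidy, sellers receive Ps = Pb + 57 for each unit, where Pb is the price buyers pay.
On the curves, Pb = 243.4 - 0.4x and Ps = 864/7 + (1/7)x; the wedge Ps − Pb = 57 gives 864/7 + (1/7)x − (243.4 - 0.4x) = 57, so x' = 326.
Then Pb = 243.4 − 0.4·326 = 113 and Ps = 864/7 + (1/7)·326 = 170.
Buyers' price falls by P* − Pb = 155 − 113 = 42; sellers' price rises by Ps − P* = 170 − 155 = 15.
So producers capture 15/57 = 5/19 of each unit of subsidy.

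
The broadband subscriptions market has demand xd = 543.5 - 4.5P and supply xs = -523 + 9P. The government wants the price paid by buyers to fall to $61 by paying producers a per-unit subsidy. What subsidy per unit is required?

Required subsidy s = $27 per unit

At a buyer price of 61, quantity demanded is 543.5 − 4.5·61 = 269.
Sellers supply 269 only when they receive Ps with -523 + 9·Ps = 269, i.e. Ps = 88.
s = Ps − Pb = 88 − 61 = 27.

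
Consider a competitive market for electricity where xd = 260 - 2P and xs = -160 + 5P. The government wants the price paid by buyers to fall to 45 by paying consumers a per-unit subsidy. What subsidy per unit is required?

Required subsidy s = 21 per unit

At a buyer price of 45, quantity demanded is 260 − 2·45 = 170.
Sellers supply 170 only when they receive Ps with -160 + 5·Ps = 170, i.e. Ps = 66.
s = Ps − Pb = 66 − 45 = 21.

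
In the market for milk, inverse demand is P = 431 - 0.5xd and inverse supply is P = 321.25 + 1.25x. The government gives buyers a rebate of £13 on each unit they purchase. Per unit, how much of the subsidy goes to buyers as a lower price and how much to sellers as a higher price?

Buyers gain 26/7 per unit; sellers gain 65/7 per unit

Pre-subsidy: 431 - 0.5x = 321.25 + 1.25x gives x* = 439/7 and P* = 5595/14.
With the rebate, buyers effectively pay Pb = Ps − 13, where Ps is the price sellers receive.
On the curves, Pb = 431 - 0.5x and Ps = 321.25 + 1.25x; the wedge Ps − Pb = 13 gives 321.25 + 1.25x − (431 - 0.5x) = 13, so x' = 491/7.
Then Pb = 431 − 0.5·(491/7) = 5543/14 and Ps = 321.25 + 1.25·(491/7) = 5725/14.
Buyers' price falls by P* − Pb = 5595/14 − 5543/14 = 26/7; sellers' price rises by Ps − P* = 5725/14 − 5595/14 = 65/7.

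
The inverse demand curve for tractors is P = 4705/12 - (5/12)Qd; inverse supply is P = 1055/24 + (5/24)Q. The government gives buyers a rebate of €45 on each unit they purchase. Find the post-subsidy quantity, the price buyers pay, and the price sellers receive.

Pre-subsidy: 4705/12 - (5/12)Q = 1055/24 + (5/24)Q gives Q* = 557 and P* = 160.
With the rebate, buyers effectively pay Pb = Ps − 45, where Ps is the price sellers receive.
On the curves, Pb = 4705/12 - (5/12)Q and Ps = 1055/24 + (5/24)Q; the wedge Ps − Pb = 45 gives 1055/24 + (5/24)Q − (4705/12 - (5/12)Q) = 45, so Q' = 629.
Then Pb = 4705/12 − (5/12)·629 = 130 and Ps = 1055/24 + (5/24)·629 = 175.

Q' = 629; buyers pay €130; sellers receive €175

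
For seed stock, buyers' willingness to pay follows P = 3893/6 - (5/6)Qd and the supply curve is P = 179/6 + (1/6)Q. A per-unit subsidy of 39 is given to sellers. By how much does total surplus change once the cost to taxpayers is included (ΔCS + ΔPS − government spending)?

Pre-subsidy: 3893/6 - (5/6)Q = 179/6 + (1/6)Q gives Q* = 619 and P* = 133.
With the subsidy, sellers receive Ps = Pb + 39 for each unit, where Pb is the price buyers pay.
On the curves, Pb = 3893/6 - (5/6)Q and Ps = 179/6 + (1/6)Q; the wedge Ps − Pb = 39 gives 179/6 + (1/6)Q − (3893/6 - (5/6)Q) = 39, so Q' = 658.
Then Pb = 3893/6 − (5/6)·658 = 100.5 and Ps = 179/6 + (1/6)·658 = 139.5.
ΔCS = ½(619 + 658)(133 − 100.5) = 20751.25; ΔPS = ½(619 + 658)(139.5 − 133) = 4150.25.
Government spending = 39 × 658 = 25662.
Net change = 20751.25 + 4150.25 − 25662 = -760.5. The loss equals the DWL triangle ½·39·39.

Net change in total surplus = -760.5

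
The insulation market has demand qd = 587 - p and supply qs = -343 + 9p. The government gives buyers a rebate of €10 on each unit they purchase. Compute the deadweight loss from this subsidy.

Pre-subsidy: 587 - p = -343 + 9p gives p* = 93, q* = 494.
With the rebate, buyers effectively pay pb = ps − 10, where ps is the price sellers receive.
Demand in terms of ps becomes qd = 587 − 1(ps − 10) = 597 - ps. Setting this equal to supply: 597 - ps = -343 + 9ps, so ps = 94.
Buyers pay pb = 94 − 10 = 84; q' = -343 + 9·94 = 503.
The subsidy expands output by 503 − 494 = 9 past the efficient level; on those units the gap between marginal cost and willingness to pay runs from 0 up to 10.
DWL = ½ × 10 × 9 = 45.

Deadweight loss = €45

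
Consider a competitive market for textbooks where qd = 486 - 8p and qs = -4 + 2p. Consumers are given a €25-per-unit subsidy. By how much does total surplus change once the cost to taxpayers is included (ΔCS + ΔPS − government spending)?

Net change in total surplus = -€500

Pre-subsidy: 486 - 8p = -4 + 2p gives p* = 49, q* = 94.
With the rebate, buyers effectively pay pb = ps − 25, where ps is the price sellers receive.
Demand in terms of ps becomes qd = 486 − 8(ps − 25) = 686 - 8ps. Setting this equal to supply: 686 - 8ps = -4 + 2ps, so ps = 69.
Buyers pay pb = 69 − 25 = 44; q' = -4 + 2·69 = 134.
ΔCS = ½(94 + 134)(49 − 44) = 570; ΔPS = ½(94 + 134)(69 − 49) = 2280.
Government spending = 25 × 134 = 3350.
Net change = 570 + 2280 − 3350 = -500. The loss equals the DWL triangle ½·25·40.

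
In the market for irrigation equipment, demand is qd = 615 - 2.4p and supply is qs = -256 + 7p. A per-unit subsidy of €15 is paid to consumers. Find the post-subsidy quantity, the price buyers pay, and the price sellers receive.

Pre-subsidy: 615 - 2.4p = -256 + 7p gives p* = 4355/47, q* = 18453/47.
With the rebate, buyers effectively pay pb = ps − 15, where ps is the price sellers receive.
Demand in terms of ps becomes qd = 615 − 2.4(ps − 15) = 651 - 2.4ps. Setting this equal to supply: 651 - 2.4ps = -256 + 7ps, so ps = 4535/47.
Buyers pay pb = 4535/47 − 15 = 3830/47; q' = -256 + 7·(4535/47) = 19713/47.

q' = 19713/47; buyers pay 3830/47; sellers receive 4535/47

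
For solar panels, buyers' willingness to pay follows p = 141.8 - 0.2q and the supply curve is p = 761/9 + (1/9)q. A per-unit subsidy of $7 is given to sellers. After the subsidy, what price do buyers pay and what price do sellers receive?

Buyers pay $100.5; sellers receive $107.5

Pre-subsidy: 141.8 - 0.2q = 761/9 + (1/9)q gives q* = 184 and p* = 105.
With the subsidy, sellers receive ps = pb + 7 for each unit, where pb is the price buyers pay.
On the curves, pb = 141.8 - 0.2q and ps = 761/9 + (1/9)q; the wedge ps − pb = 7 gives 761/9 + (1/9)q − (141.8 - 0.2q) = 7, so q' = 206.5.
Then pb = 141.8 − 0.2·206.5 = 100.5 and ps = 761/9 + (1/9)·206.5 = 107.5.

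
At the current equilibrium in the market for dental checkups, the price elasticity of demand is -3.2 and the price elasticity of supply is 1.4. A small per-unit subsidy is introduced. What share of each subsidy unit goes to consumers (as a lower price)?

For a small subsidy around the equilibrium, the benefit split depends on the relative slopes, which at a point are proportional to the elasticities.
Buyer share = εs/(εs + |εd|) = 1.4/(1.4 + 3.2) = 7/23; seller share = |εd|/(εs + |εd|) = 16/23.

Consumer share = 7/23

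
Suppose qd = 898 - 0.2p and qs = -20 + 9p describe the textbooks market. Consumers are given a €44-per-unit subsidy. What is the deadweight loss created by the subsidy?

Deadweight loss = 4356/23

Pre-subsidy: 898 - 0.2p = -20 + 9p gives p* = 2295/23, q* = 20195/23.
With the rebate, buyers effectively pay pb = ps − 44, where ps is the price sellers receive.
Demand in terms of ps becomes qd = 898 − 0.2(ps − 44) = 906.8 - 0.2ps. Setting this equal to supply: 906.8 - 0.2ps = -20 + 9ps, so ps = 2317/23.
Buyers pay pb = 2317/23 − 44 = 1305/23; q' = -20 + 9·(2317/23) = 20393/23.
The subsidy expands output by 20393/23 − 20195/23 = 198/23 past the efficient level; on those units the gap between marginal cost and willingness to pay runs from 0 up to 44.
DWL = ½ × 44 × 198/23 = 4356/23.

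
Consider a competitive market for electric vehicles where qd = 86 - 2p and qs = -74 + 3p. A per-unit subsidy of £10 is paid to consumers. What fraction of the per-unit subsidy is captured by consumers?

Pre-subsidy: 86 - 2p = -74 + 3p gives p* = 32, q* = 22.
With the rebate, buyers effectively pay pb = ps − 10, where ps is the price sellers receive.
Demand in terms of ps becomes qd = 86 − 2(ps − 10) = 106 - 2ps. Setting this equal to supply: 106 - 2ps = -74 + 3ps, so ps = 36.
Buyers pay pb = 36 − 10 = 26; q' = -74 + 3·36 = 34.
Buyers' price falls by p* − pb = 32 − 26 = 6; sellers' price rises by ps − p* = 36 − 32 = 4.
So consumers capture 6/10 = 0.6 of each unit of subsidy.

Consumer share = 0.6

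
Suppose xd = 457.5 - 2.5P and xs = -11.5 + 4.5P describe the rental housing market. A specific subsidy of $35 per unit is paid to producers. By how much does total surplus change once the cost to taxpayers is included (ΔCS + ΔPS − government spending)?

Net change in total surplus = -$984.375

Pre-subsidy: 457.5 - 2.5P = -11.5 + 4.5P gives P* = 67, x* = 290.
With the subsidy, sellers receive Ps = Pb + 35 for each unit, where Pb is the price buyers pay.
Supply in terms of Pb becomes xs = -11.5 + 4.5(Pb + 35) = 146 + 4.5Pb. Setting this equal to demand: 457.5 - 2.5Pb = 146 + 4.5Pb, so Pb = 44.5.
Sellers receive Ps = 44.5 + 35 = 79.5; x' = 457.5 − 2.5·44.5 = 346.25.
ΔCS = ½(290 + 346.25)(67 − 44.5) = 7157.8125; ΔPS = ½(290 + 346.25)(79.5 − 67) = 3976.5625.
Government spending = 35 × 346.25 = 12118.75.
Net change = 7157.8125 + 3976.5625 − 12118.75 = -984.375. The loss equals the DWL triangle ½·35·56.25.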